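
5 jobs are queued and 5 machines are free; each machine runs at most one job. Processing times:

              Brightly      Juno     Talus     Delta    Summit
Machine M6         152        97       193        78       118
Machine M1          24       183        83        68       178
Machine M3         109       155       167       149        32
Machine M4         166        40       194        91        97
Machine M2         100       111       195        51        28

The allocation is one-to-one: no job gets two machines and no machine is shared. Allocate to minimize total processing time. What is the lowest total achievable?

Treat this as an assignment problem: match each job to one machine.
Optimal: Brightly→Machine M2 (100 min), Juno→Machine M4 (40 min), Talus→Machine M1 (83 min), Delta→Machine M6 (78 min), Summit→Machine M3 (32 min) — total 100+40+83+78+32 = 333 min.
Checked against all permutations: 333 min is optimal.

Minimum total: 333 min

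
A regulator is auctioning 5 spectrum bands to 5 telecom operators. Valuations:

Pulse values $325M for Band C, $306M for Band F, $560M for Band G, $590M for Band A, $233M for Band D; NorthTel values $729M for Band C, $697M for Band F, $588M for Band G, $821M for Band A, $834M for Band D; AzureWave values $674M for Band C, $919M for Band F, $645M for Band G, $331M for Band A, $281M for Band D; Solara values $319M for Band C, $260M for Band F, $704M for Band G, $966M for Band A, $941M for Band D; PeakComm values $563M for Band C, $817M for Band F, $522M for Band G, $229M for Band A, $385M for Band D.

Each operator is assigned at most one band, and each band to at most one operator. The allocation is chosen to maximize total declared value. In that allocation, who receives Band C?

Optimal: Pulse→Band G ($560M), NorthTel→Band D ($834M), AzureWave→Band C ($674M), Solara→Band A ($966M), PeakComm→Band F ($817M) — total 560+834+674+966+817 = $3851M.
Column-greedy (each band in turn goes to its best remaining operator) gives $3327M, worse by 524.
Swapping NorthTel↔AzureWave (NorthTel→Band C $729M, AzureWave→Band D $281M) loses 498.
No other one-to-one assignment exceeds $3851M.
AzureWave's own top band is Band F ($919M), but forcing AzureWave→Band F and reassigning the rest optimally gives only $3842M — worse by 9.

AzureWave receives Band C.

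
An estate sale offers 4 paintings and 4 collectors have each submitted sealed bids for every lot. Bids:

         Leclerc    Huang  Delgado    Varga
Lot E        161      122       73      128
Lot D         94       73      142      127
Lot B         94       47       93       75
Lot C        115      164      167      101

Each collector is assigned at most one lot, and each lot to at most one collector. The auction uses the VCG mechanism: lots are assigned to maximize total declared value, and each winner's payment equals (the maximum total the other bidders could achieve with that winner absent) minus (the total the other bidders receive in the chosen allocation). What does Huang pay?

Efficient allocation: Leclerc→Lot E ($161), Huang→Lot C ($164), Delgado→Lot B ($93), Varga→Lot D ($127); total welfare W = $545.
Huang receives Lot C at value $164, so the others get W − 164 = $381.
Without Huang: best allocation of the remaining 3 bidders over all 4 lots is Leclerc→Lot E ($161), Delgado→Lot C ($167), Varga→Lot D ($127), total $455.
VCG payment = (others' best without Huang) − (others' welfare with Huang) = 455 − 381 = $74.

Huang pays $74.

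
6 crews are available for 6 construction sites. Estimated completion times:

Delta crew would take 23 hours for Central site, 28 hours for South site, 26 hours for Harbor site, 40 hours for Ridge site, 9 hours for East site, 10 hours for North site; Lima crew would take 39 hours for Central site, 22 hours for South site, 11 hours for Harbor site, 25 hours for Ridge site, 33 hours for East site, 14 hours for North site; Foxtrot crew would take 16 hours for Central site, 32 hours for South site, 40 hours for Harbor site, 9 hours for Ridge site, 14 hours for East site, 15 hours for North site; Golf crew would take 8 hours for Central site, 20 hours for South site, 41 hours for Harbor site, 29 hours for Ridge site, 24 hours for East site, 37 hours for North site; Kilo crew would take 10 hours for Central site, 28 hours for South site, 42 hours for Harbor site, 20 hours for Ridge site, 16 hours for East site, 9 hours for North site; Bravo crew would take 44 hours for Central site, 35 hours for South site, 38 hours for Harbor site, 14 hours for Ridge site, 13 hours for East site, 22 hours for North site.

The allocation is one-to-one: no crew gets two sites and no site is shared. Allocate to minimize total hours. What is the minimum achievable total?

Optimal: Delta crew→North site (10 hours), Lima crew→Harbor site (11 hours), Foxtrot crew→Ridge site (9 hours), Golf crew→South site (20 hours), Kilo crew→Central site (10 hours), Bravo crew→East site (13 hours) — total 10+11+9+20+10+13 = 73 hours.
Row-greedy (each crew in turn takes its cheapest remaining site) gives 81 hours, worse by 8.
No other one-to-one assignment undercuts 73 hours.

Min total: 73 hours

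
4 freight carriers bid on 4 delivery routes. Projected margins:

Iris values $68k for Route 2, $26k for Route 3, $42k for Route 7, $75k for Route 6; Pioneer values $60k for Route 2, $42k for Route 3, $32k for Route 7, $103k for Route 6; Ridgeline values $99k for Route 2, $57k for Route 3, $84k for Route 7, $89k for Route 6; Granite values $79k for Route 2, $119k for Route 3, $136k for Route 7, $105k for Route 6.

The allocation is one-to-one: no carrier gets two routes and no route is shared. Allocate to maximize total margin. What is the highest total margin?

Maximum total: $374k

Optimal: Iris→Route 2 ($68k), Pioneer→Route 6 ($103k), Ridgeline→Route 7 ($84k), Granite→Route 3 ($119k) — total 68+103+84+119 = $374k.
Next-best assignment: Iris→Route 2, Pioneer→Route 6, Ridgeline→Route 3, Granite→Route 7 = $364k.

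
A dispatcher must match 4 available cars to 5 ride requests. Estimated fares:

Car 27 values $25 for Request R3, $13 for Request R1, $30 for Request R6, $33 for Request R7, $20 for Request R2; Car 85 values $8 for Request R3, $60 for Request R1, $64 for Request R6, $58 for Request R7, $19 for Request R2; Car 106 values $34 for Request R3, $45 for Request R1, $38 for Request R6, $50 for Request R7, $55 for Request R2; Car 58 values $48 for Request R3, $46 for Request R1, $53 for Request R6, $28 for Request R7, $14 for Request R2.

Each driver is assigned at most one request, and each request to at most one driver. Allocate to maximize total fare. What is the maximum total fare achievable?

Treat this as an assignment problem: match each driver to one request.
Optimal: Car 27→Request R7 ($33), Car 85→Request R1 ($60), Car 106→Request R2 ($55), Car 58→Request R6 ($53) — total 33+60+55+53 = $201.
Next-best assignment: Car 27→Request R7, Car 85→Request R6, Car 106→Request R2, Car 58→Request R3 = $200.
Swapping Car 106↔Car 85 (Car 106→Request R1 $45, Car 85→Request R2 $19) loses 51.
Every other assignment is strictly worse.

Max total: $201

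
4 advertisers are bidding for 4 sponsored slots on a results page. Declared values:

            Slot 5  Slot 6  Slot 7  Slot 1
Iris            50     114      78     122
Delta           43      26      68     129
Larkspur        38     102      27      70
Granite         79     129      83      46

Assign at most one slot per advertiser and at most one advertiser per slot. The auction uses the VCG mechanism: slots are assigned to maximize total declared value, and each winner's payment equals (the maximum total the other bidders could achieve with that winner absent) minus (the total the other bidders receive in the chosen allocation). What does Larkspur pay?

Larkspur pays $50.

Efficient allocation: Iris→Slot 7 ($78), Delta→Slot 1 ($129), Larkspur→Slot 6 ($102), Granite→Slot 5 ($79); total welfare W = $388.
Larkspur receives Slot 6 at value $102, so the others get W − 102 = $286.
Without Larkspur: best allocation of the remaining 3 bidders over all 4 slots is Iris→Slot 7 ($78), Delta→Slot 1 ($129), Granite→Slot 6 ($129), total $336.
VCG payment = (others' best without Larkspur) − (others' welfare with Larkspur) = 336 − 286 = $50.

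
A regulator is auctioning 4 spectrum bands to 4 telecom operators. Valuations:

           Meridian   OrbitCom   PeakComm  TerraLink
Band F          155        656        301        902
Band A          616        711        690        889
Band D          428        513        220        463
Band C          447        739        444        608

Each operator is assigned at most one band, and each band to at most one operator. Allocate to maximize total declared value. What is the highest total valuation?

This is a one-to-one assignment (maximum-weight bipartite matching).
Optimal: Meridian→Band D ($428M), OrbitCom→Band C ($739M), PeakComm→Band A ($690M), TerraLink→Band F ($902M) — total 428+739+690+902 = $2759M.
Column-greedy (each band in turn goes to its best remaining operator) gives $2485M, worse by 274.
Swapping Meridian↔PeakComm (Meridian→Band A $616M, PeakComm→Band D $220M) loses 282.

Maximum total: $2759M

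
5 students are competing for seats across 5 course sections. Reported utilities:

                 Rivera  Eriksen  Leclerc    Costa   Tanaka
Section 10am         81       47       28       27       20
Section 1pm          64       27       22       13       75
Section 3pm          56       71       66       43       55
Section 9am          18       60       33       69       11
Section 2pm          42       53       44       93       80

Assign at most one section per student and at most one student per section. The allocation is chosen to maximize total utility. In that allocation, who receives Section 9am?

This is a one-to-one assignment (maximum-weight bipartite matching).
Optimal: Rivera→Section 10am (81 points), Eriksen→Section 9am (60 points), Leclerc→Section 3pm (66 points), Costa→Section 2pm (93 points), Tanaka→Section 1pm (75 points) — total 81+60+66+93+75 = 375 points.
Row-greedy (each student in turn takes its best remaining section) gives 340 points, worse by 35.
Eriksen's own top section is Section 3pm (71 points), but forcing Eriksen→Section 3pm and reassigning the rest optimally gives only 353 points — worse by 22.

Eriksen receives Section 9am.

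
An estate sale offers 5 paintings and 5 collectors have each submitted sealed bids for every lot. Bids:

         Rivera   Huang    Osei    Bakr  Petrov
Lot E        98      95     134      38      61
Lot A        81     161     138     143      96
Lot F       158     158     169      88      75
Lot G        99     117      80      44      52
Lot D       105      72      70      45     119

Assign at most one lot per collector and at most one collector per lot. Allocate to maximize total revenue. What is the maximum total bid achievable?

Max total: $671

Optimal: Rivera→Lot F ($158), Huang→Lot G ($117), Osei→Lot E ($134), Bakr→Lot A ($143), Petrov→Lot D ($119) — total 158+117+134+143+119 = $671.
Column-greedy (each lot in turn goes to its best remaining collector) gives $550, worse by 121.
No other one-to-one assignment exceeds $671.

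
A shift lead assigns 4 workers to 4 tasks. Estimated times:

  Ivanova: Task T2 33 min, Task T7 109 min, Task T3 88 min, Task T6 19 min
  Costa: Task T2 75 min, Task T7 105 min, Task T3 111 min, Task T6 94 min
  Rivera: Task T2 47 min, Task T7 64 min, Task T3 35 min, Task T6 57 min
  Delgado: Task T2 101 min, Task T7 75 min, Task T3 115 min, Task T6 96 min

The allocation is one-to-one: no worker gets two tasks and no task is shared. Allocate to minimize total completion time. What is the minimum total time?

Minimum total: 204 min

Treat this as an assignment problem: match each worker to one task.
Optimal: Ivanova→Task T6 (19 min), Costa→Task T2 (75 min), Rivera→Task T3 (35 min), Delgado→Task T7 (75 min) — total 19+75+35+75 = 204 min.
Column-greedy (each task in turn goes to its cheapest remaining worker) gives 304 min, worse by 100.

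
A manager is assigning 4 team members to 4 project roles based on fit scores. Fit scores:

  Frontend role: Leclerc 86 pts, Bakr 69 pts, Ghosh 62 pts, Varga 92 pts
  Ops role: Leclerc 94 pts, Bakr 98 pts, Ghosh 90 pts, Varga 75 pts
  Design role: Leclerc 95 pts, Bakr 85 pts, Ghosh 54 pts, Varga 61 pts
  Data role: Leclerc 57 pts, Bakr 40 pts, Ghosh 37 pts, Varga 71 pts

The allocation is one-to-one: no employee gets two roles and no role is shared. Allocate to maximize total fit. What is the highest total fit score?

This is a one-to-one assignment (maximum-weight bipartite matching).
Optimal: Leclerc→Frontend role (86 pts), Bakr→Design role (85 pts), Ghosh→Ops role (90 pts), Varga→Data role (71 pts) — total 86+85+90+71 = 332 pts.
Row-greedy (each employee in turn takes its best remaining role) gives 326 pts, worse by 6.
No other one-to-one assignment exceeds 332 pts.

Max total: 332 pts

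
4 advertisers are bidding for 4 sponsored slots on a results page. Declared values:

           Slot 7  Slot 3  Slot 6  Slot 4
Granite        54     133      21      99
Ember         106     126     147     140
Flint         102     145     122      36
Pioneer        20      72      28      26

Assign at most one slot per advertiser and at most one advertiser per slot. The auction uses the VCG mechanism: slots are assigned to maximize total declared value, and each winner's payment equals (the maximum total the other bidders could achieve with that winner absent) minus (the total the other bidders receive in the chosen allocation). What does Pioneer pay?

Efficient allocation: Granite→Slot 4 ($99), Ember→Slot 6 ($147), Flint→Slot 7 ($102), Pioneer→Slot 3 ($72); total welfare W = $420.
Pioneer receives Slot 3 at value $72, so the others get W − 72 = $348.
Without Pioneer: best allocation of the remaining 3 bidders over all 4 slots is Granite→Slot 3 ($133), Ember→Slot 4 ($140), Flint→Slot 6 ($122), total $395.
VCG payment = (others' best without Pioneer) − (others' welfare with Pioneer) = 395 − 348 = $47.

Pioneer pays $47.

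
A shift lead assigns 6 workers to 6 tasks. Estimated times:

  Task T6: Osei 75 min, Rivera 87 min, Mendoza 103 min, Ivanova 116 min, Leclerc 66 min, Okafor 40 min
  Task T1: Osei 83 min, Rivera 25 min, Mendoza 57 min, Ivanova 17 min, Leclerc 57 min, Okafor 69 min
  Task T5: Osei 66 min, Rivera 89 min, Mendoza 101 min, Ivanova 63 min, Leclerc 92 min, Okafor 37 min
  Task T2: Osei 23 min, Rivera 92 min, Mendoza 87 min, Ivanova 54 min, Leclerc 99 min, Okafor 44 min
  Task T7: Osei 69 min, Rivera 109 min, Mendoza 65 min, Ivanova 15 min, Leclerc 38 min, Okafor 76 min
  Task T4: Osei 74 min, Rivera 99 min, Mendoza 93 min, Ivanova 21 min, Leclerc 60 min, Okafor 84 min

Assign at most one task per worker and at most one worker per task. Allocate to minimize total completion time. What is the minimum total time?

Optimal: Osei→Task T2 (23 min), Rivera→Task T1 (25 min), Mendoza→Task T7 (65 min), Ivanova→Task T4 (21 min), Leclerc→Task T6 (66 min), Okafor→Task T5 (37 min) — total 23+25+65+21+66+37 = 237 min.
Column-greedy (each task in turn goes to its cheapest remaining worker) gives 347 min, worse by 110.
Next-best assignment: Osei→Task T2, Rivera→Task T1, Mendoza→Task T6, Ivanova→Task T4, Leclerc→Task T7, Okafor→Task T5 = 247 min.
Every other assignment is strictly worse.

Minimum total: 237 min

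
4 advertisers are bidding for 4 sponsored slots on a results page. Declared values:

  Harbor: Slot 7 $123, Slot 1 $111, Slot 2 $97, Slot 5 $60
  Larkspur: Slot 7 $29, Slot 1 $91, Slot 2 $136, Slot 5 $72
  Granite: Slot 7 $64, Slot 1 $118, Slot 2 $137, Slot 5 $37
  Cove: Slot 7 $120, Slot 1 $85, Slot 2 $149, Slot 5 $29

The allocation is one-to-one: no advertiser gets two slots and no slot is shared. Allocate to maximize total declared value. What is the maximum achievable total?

Max total: $462

Treat this as an assignment problem: match each advertiser to one slot.
Optimal: Harbor→Slot 7 ($123), Larkspur→Slot 5 ($72), Granite→Slot 1 ($118), Cove→Slot 2 ($149) — total 123+72+118+149 = $462.
Row-greedy (each advertiser in turn takes its best remaining slot) gives $406, worse by 56.
Swapping Harbor↔Larkspur (Harbor→Slot 5 $60, Larkspur→Slot 7 $29) loses 106.
No other one-to-one assignment exceeds $462.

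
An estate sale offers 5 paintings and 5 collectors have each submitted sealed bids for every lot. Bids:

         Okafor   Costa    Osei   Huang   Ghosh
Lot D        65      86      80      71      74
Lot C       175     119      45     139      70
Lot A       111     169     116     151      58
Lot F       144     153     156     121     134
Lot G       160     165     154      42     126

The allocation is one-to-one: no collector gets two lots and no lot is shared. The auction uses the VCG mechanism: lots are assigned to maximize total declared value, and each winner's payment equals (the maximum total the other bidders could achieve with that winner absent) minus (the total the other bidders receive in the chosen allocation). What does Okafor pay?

Okafor pays $50.

Efficient allocation: Okafor→Lot C ($175), Costa→Lot G ($165), Osei→Lot F ($156), Huang→Lot A ($151), Ghosh→Lot D ($74); total welfare W = $721.
Okafor receives Lot C at value $175, so the others get W − 175 = $546.
Without Okafor: best allocation of the remaining 4 bidders over all 5 lots is Costa→Lot A ($169), Osei→Lot G ($154), Huang→Lot C ($139), Ghosh→Lot F ($134), total $596.
VCG payment = (others' best without Okafor) − (others' welfare with Okafor) = 596 − 546 = $50.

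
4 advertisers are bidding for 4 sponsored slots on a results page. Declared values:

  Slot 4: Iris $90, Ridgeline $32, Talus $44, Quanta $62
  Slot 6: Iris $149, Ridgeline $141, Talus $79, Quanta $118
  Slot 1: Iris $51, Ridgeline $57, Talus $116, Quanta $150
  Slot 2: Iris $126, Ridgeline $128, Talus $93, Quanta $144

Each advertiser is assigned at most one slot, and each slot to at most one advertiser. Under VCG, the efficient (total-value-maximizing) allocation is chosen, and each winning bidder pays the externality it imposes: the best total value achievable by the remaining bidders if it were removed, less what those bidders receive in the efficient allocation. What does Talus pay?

Efficient allocation: Iris→Slot 4 ($90), Ridgeline→Slot 6 ($141), Talus→Slot 1 ($116), Quanta→Slot 2 ($144); total welfare W = $491.
Talus receives Slot 1 at value $116, so the others get W − 116 = $375.
Without Talus: best allocation of the remaining 3 bidders over all 4 slots is Iris→Slot 6 ($149), Ridgeline→Slot 2 ($128), Quanta→Slot 1 ($150), total $427.
VCG payment = (others' best without Talus) − (others' welfare with Talus) = 427 − 375 = $52.

Talus pays $52.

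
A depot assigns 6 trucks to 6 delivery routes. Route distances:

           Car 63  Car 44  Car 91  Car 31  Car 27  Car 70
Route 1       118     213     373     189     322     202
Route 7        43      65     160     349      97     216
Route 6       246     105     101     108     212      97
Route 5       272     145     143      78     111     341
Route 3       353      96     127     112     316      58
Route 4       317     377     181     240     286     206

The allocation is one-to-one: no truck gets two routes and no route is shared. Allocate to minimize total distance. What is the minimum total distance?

Minimum total: 637 km

This is the linear assignment problem.
Optimal: Car 63→Route 1 (118 km), Car 44→Route 6 (105 km), Car 91→Route 4 (181 km), Car 31→Route 5 (78 km), Car 27→Route 7 (97 km), Car 70→Route 3 (58 km) — total 118+105+181+78+97+58 = 637 km.
Row-greedy (each truck in turn takes its cheapest remaining route) gives 806 km, worse by 169.
Next-best assignment: Car 63→Route 1, Car 44→Route 7, Car 91→Route 4, Car 31→Route 6, Car 27→Route 5, Car 70→Route 3 = 641 km.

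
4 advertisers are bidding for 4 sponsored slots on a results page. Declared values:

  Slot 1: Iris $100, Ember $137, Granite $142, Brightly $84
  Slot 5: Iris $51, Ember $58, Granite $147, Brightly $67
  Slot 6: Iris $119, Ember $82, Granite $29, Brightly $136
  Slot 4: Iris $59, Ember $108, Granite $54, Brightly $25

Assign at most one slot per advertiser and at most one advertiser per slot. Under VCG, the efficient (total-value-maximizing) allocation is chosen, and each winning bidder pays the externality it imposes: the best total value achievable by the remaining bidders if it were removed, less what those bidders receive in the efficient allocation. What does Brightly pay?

Efficient allocation: Iris→Slot 1 ($100), Ember→Slot 4 ($108), Granite→Slot 5 ($147), Brightly→Slot 6 ($136); total welfare W = $491.
Brightly receives Slot 6 at value $136, so the others get W − 136 = $355.
Without Brightly: best allocation of the remaining 3 bidders over all 4 slots is Iris→Slot 6 ($119), Ember→Slot 1 ($137), Granite→Slot 5 ($147), total $403.
VCG payment = (others' best without Brightly) − (others' welfare with Brightly) = 403 − 355 = $48.

Brightly pays $48.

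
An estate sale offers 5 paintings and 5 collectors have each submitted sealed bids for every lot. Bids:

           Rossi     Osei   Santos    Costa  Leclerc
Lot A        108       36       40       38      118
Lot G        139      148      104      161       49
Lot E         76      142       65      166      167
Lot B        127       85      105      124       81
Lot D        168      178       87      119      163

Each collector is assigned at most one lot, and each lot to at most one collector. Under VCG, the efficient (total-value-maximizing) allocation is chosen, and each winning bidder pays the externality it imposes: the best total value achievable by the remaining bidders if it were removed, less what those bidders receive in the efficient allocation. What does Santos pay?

Efficient allocation: Rossi→Lot A ($108), Osei→Lot D ($178), Santos→Lot B ($105), Costa→Lot G ($161), Leclerc→Lot E ($167); total welfare W = $719.
Santos receives Lot B at value $105, so the others get W − 105 = $614.
Without Santos: best allocation of the remaining 4 bidders over all 5 lots is Rossi→Lot B ($127), Osei→Lot D ($178), Costa→Lot G ($161), Leclerc→Lot E ($167), total $633.
VCG payment = (others' best without Santos) − (others' welfare with Santos) = 633 − 614 = $19.

Santos pays $19.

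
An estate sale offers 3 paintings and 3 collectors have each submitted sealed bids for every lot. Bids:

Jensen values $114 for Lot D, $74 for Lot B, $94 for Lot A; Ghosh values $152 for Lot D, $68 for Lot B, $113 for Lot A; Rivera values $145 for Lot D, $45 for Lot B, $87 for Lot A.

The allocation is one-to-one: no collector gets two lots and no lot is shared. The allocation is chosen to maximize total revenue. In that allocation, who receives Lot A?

Optimal: Jensen→Lot B ($74), Ghosh→Lot A ($113), Rivera→Lot D ($145) — total 74+113+145 = $332.
Column-greedy (each lot in turn goes to its best remaining collector) gives $313, worse by 19.
Swapping Ghosh↔Jensen (Ghosh→Lot B $68, Jensen→Lot A $94) loses 25.
No other one-to-one assignment exceeds $332.
Ghosh's own top lot is Lot D ($152), but forcing Ghosh→Lot D and reassigning the rest optimally gives only $313 — worse by 19.

Ghosh receives Lot A.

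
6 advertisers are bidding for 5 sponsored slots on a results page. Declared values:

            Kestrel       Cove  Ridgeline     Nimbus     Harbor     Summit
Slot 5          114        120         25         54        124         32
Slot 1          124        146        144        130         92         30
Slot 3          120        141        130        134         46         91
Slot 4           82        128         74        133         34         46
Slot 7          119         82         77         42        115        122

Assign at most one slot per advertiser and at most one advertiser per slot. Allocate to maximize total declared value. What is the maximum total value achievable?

This is the linear assignment problem.
Optimal: Harbor→Slot 5 ($124), Ridgeline→Slot 1 ($144), Cove→Slot 3 ($141), Nimbus→Slot 4 ($133), Summit→Slot 7 ($122) — total 124+144+141+133+122 = $664.
Row-greedy (each advertiser in turn takes its best remaining slot) gives $599, worse by 65.
Every other assignment is strictly worse.

Maximum total: $664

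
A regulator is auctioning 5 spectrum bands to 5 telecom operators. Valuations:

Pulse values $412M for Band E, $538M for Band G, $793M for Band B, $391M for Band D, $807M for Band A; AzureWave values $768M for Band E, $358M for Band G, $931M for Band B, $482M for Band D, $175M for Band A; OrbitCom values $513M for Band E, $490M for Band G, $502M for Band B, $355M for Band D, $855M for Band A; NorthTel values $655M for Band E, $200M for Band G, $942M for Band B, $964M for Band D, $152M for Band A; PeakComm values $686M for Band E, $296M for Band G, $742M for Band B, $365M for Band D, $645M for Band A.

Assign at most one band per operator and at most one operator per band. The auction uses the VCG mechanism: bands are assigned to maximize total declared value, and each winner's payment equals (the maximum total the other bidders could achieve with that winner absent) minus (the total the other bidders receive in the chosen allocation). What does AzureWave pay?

AzureWave pays $255M.

Efficient allocation: Pulse→Band G ($538M), AzureWave→Band B ($931M), OrbitCom→Band A ($855M), NorthTel→Band D ($964M), PeakComm→Band E ($686M); total welfare W = $3974M.
AzureWave receives Band B at value $931M, so the others get W − 931 = $3043M.
Without AzureWave: best allocation of the remaining 4 bidders over all 5 bands is Pulse→Band B ($793M), OrbitCom→Band A ($855M), NorthTel→Band D ($964M), PeakComm→Band E ($686M), total $3298M.
VCG payment = (others' best without AzureWave) − (others' welfare with AzureWave) = 3298 − 3043 = $255M.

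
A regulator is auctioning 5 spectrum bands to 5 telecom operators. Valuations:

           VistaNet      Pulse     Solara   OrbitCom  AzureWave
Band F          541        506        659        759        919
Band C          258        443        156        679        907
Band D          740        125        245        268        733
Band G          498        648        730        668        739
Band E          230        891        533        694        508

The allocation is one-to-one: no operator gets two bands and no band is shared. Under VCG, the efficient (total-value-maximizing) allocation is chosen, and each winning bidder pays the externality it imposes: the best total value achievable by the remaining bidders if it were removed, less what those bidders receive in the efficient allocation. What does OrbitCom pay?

OrbitCom pays $12M.

Efficient allocation: VistaNet→Band D ($740M), Pulse→Band E ($891M), Solara→Band G ($730M), OrbitCom→Band F ($759M), AzureWave→Band C ($907M); total welfare W = $4027M.
OrbitCom receives Band F at value $759M, so the others get W − 759 = $3268M.
Without OrbitCom: best allocation of the remaining 4 bidders over all 5 bands is VistaNet→Band D ($740M), Pulse→Band E ($891M), Solara→Band G ($730M), AzureWave→Band F ($919M), total $3280M.
VCG payment = (others' best without OrbitCom) − (others' welfare with OrbitCom) = 3280 − 3268 = $12M.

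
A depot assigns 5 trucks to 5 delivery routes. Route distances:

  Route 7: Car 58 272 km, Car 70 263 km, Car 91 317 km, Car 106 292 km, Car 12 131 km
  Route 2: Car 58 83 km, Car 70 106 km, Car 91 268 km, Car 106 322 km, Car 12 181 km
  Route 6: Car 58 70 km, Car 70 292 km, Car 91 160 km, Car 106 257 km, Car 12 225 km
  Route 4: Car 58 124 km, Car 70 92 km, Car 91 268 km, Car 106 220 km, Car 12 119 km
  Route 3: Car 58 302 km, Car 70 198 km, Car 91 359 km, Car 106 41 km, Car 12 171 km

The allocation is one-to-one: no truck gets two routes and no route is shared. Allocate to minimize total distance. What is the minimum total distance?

Treat this as an assignment problem: match each truck to one route.
Optimal: Car 58→Route 2 (83 km), Car 70→Route 4 (92 km), Car 91→Route 6 (160 km), Car 106→Route 3 (41 km), Car 12→Route 7 (131 km) — total 83+92+160+41+131 = 507 km.
Checked against all permutations: 507 km is optimal.

Minimum total: 507 km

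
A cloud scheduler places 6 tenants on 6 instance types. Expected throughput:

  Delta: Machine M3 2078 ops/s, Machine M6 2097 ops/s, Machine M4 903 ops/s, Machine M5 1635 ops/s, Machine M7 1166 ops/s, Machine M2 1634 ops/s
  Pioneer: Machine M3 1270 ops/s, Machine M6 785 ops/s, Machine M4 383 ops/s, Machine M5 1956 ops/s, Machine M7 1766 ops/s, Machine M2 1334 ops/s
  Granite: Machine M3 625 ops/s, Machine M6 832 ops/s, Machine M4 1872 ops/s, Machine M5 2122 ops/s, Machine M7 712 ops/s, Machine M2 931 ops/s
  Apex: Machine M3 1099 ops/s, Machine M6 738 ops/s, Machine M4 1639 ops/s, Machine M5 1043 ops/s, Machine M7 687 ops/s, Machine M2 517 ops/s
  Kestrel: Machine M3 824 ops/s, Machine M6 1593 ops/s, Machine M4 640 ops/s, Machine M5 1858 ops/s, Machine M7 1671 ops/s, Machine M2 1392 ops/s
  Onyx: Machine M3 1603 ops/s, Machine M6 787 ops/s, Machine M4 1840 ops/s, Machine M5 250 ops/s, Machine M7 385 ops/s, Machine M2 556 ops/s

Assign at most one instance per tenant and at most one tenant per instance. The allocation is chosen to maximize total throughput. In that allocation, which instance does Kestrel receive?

Kestrel receives Machine M2.

This is the linear assignment problem.
Optimal: Delta→Machine M6 (2097 ops/s), Pioneer→Machine M7 (1766 ops/s), Granite→Machine M5 (2122 ops/s), Apex→Machine M4 (1639 ops/s), Kestrel→Machine M2 (1392 ops/s), Onyx→Machine M3 (1603 ops/s) — total 2097+1766+2122+1639+1392+1603 = 10619 ops/s.
Row-greedy (each tenant in turn takes its best remaining instance) gives 9251 ops/s, worse by 1368.
Kestrel's own top instance is Machine M5 (1858 ops/s), but forcing Kestrel→Machine M5 and reassigning the rest optimally gives only 9894 ops/s — worse by 725.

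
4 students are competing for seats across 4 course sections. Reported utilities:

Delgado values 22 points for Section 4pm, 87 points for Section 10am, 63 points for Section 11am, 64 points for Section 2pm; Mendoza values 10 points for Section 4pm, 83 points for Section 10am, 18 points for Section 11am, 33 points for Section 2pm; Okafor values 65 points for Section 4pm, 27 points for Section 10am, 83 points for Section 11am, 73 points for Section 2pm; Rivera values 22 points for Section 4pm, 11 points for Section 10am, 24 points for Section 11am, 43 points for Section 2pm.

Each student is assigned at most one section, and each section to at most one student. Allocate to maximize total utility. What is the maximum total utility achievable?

Optimal: Delgado→Section 11am (63 points), Mendoza→Section 10am (83 points), Okafor→Section 4pm (65 points), Rivera→Section 2pm (43 points) — total 63+83+65+43 = 254 points.
Column-greedy (each section in turn goes to its best remaining student) gives 209 points, worse by 45.
Next-best assignment: Delgado→Section 2pm, Mendoza→Section 10am, Okafor→Section 11am, Rivera→Section 4pm = 252 points.
Every other assignment is strictly worse.

Maximum total: 254 points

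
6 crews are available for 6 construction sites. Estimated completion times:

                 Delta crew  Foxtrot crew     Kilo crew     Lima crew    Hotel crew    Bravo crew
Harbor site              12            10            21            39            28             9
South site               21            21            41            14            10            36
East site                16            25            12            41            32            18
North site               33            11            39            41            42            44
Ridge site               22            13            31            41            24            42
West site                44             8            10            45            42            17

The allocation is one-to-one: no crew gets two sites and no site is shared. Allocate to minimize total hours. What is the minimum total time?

Treat this as an assignment problem: match each crew to one site.
Optimal: Delta crew→East site (16 hours), Foxtrot crew→North site (11 hours), Kilo crew→West site (10 hours), Lima crew→South site (14 hours), Hotel crew→Ridge site (24 hours), Bravo crew→Harbor site (9 hours) — total 16+11+10+14+24+9 = 84 hours.
Column-greedy (each site in turn goes to its cheapest remaining crew) gives 109 hours, worse by 25.
Swapping Lima crew↔Delta crew (Lima crew→East site 41 hours, Delta crew→South site 21 hours) adds 32.

Minimum total: 84 hours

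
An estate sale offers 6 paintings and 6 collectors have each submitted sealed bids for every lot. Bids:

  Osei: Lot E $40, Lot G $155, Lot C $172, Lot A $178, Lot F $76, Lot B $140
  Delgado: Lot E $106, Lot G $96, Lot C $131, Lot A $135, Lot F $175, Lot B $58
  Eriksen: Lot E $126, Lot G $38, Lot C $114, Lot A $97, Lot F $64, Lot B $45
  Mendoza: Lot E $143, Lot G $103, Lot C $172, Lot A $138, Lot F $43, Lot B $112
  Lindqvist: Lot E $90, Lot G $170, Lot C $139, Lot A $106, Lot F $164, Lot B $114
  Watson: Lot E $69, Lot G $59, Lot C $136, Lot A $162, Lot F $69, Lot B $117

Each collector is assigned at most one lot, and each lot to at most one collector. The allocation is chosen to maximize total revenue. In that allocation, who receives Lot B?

Osei receives Lot B.

Optimal: Osei→Lot B ($140), Delgado→Lot F ($175), Eriksen→Lot E ($126), Mendoza→Lot C ($172), Lindqvist→Lot G ($170), Watson→Lot A ($162) — total 140+175+126+172+170+162 = $945.
Max-entry greedy (repeatedly take the single best remaining cell) gives $938, worse by 7.
Next-best assignment: Osei→Lot A, Delgado→Lot F, Eriksen→Lot E, Mendoza→Lot C, Lindqvist→Lot G, Watson→Lot B = $938.
Checked against all permutations: $945 is optimal.
Osei's own top lot is Lot A ($178), but forcing Osei→Lot A and reassigning the rest optimally gives only $938 — worse by 7.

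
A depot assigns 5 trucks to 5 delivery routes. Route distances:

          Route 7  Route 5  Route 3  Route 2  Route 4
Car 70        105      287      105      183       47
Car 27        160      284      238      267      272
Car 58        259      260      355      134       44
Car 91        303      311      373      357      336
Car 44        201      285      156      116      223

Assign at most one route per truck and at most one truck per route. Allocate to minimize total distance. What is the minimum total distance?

This is a one-to-one assignment (minimum-cost bipartite matching).
Optimal: Car 70→Route 3 (105 km), Car 27→Route 7 (160 km), Car 58→Route 4 (44 km), Car 91→Route 5 (311 km), Car 44→Route 2 (116 km) — total 105+160+44+311+116 = 736 km.
Row-greedy (each truck in turn takes its cheapest remaining route) gives 808 km, worse by 72.
Next-best assignment: Car 70→Route 4, Car 27→Route 7, Car 58→Route 2, Car 91→Route 5, Car 44→Route 3 = 808 km.
Every other assignment is strictly worse.

Min total: 736 km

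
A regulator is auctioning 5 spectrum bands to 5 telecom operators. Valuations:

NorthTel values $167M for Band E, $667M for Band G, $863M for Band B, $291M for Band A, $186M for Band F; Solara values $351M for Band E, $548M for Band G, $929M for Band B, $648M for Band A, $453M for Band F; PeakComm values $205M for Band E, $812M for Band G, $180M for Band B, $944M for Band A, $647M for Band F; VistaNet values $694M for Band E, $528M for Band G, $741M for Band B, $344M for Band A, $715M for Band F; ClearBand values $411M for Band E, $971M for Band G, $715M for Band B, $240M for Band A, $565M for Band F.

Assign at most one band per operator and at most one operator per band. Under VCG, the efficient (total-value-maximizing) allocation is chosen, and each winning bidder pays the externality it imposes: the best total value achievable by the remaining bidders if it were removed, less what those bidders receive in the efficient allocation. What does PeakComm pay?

Efficient allocation: NorthTel→Band B ($863M), Solara→Band F ($453M), PeakComm→Band A ($944M), VistaNet→Band E ($694M), ClearBand→Band G ($971M); total welfare W = $3925M.
PeakComm receives Band A at value $944M, so the others get W − 944 = $2981M.
Without PeakComm: best allocation of the remaining 4 bidders over all 5 bands is NorthTel→Band B ($863M), Solara→Band A ($648M), VistaNet→Band F ($715M), ClearBand→Band G ($971M), total $3197M.
VCG payment = (others' best without PeakComm) − (others' welfare with PeakComm) = 3197 − 2981 = $216M.

PeakComm pays $216M.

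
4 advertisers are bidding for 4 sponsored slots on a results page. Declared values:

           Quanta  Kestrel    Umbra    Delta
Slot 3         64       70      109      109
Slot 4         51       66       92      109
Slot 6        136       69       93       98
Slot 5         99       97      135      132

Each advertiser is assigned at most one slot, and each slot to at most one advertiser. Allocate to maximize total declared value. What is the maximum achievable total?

Maximum total: $451

Optimal: Quanta→Slot 6 ($136), Kestrel→Slot 5 ($97), Umbra→Slot 3 ($109), Delta→Slot 4 ($109) — total 136+97+109+109 = $451.
Max-entry greedy (repeatedly take the single best remaining cell) gives $446, worse by 5.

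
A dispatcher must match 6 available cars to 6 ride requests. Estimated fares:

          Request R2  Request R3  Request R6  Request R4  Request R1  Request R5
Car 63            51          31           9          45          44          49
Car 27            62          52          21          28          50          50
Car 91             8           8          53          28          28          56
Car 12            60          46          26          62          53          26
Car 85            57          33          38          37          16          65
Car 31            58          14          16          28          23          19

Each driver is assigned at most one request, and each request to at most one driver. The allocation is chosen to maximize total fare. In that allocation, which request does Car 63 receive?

Optimal: Car 63→Request R1 ($44), Car 27→Request R3 ($52), Car 91→Request R6 ($53), Car 12→Request R4 ($62), Car 85→Request R5 ($65), Car 31→Request R2 ($58) — total 44+52+53+62+65+58 = $334.
Swapping Car 85↔Car 31 (Car 85→Request R2 $57, Car 31→Request R5 $19) loses 47.
Car 63's own top request is Request R2 ($51), but forcing Car 63→Request R2 and reassigning the rest optimally gives only $306 — worse by 28.

Car 63 receives Request R1.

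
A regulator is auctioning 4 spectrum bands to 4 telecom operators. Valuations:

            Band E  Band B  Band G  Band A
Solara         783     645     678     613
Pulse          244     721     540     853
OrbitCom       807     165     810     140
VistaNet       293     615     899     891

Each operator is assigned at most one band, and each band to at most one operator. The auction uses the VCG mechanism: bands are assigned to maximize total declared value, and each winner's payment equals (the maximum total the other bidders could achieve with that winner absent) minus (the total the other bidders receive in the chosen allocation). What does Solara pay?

Efficient allocation: Solara→Band E ($783M), Pulse→Band B ($721M), OrbitCom→Band G ($810M), VistaNet→Band A ($891M); total welfare W = $3205M.
Solara receives Band E at value $783M, so the others get W − 783 = $2422M.
Without Solara: best allocation of the remaining 3 bidders over all 4 bands is Pulse→Band A ($853M), OrbitCom→Band E ($807M), VistaNet→Band G ($899M), total $2559M.
VCG payment = (others' best without Solara) − (others' welfare with Solara) = 2559 − 2422 = $137M.

Solara pays $137M.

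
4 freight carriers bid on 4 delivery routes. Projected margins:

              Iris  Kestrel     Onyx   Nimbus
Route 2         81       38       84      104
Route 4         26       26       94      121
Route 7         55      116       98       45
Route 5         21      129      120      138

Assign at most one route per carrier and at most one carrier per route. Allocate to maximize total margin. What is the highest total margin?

Optimal: Iris→Route 2 ($81k), Kestrel→Route 7 ($116k), Onyx→Route 5 ($120k), Nimbus→Route 4 ($121k) — total 81+116+120+121 = $438k.
Column-greedy (each route in turn goes to its best remaining carrier) gives $335k, worse by 103.
Next-best assignment: Iris→Route 2, Kestrel→Route 7, Onyx→Route 4, Nimbus→Route 5 = $429k.
Swapping Onyx↔Kestrel (Onyx→Route 7 $98k, Kestrel→Route 5 $129k) loses 9.

Maximum total: $438k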